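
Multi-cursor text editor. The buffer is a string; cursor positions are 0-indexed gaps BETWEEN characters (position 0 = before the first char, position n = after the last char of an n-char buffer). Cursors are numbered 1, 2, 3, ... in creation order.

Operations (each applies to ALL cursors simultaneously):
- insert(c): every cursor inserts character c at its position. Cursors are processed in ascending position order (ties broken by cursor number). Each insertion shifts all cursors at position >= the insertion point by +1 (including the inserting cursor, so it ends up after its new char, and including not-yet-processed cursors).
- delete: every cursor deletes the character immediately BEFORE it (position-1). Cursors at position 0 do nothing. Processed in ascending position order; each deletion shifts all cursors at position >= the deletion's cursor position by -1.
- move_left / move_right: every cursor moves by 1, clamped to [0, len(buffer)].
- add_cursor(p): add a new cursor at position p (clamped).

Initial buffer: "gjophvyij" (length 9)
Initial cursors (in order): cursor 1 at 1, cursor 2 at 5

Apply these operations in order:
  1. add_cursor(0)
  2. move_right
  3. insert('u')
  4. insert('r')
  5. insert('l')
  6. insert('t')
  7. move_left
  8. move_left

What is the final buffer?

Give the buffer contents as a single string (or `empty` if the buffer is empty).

Answer: gurltjurltophvurltyij

Derivation:
After op 1 (add_cursor(0)): buffer="gjophvyij" (len 9), cursors c3@0 c1@1 c2@5, authorship .........
After op 2 (move_right): buffer="gjophvyij" (len 9), cursors c3@1 c1@2 c2@6, authorship .........
After op 3 (insert('u')): buffer="gujuophvuyij" (len 12), cursors c3@2 c1@4 c2@9, authorship .3.1....2...
After op 4 (insert('r')): buffer="gurjurophvuryij" (len 15), cursors c3@3 c1@6 c2@12, authorship .33.11....22...
After op 5 (insert('l')): buffer="gurljurlophvurlyij" (len 18), cursors c3@4 c1@8 c2@15, authorship .333.111....222...
After op 6 (insert('t')): buffer="gurltjurltophvurltyij" (len 21), cursors c3@5 c1@10 c2@18, authorship .3333.1111....2222...
After op 7 (move_left): buffer="gurltjurltophvurltyij" (len 21), cursors c3@4 c1@9 c2@17, authorship .3333.1111....2222...
After op 8 (move_left): buffer="gurltjurltophvurltyij" (len 21), cursors c3@3 c1@8 c2@16, authorship .3333.1111....2222...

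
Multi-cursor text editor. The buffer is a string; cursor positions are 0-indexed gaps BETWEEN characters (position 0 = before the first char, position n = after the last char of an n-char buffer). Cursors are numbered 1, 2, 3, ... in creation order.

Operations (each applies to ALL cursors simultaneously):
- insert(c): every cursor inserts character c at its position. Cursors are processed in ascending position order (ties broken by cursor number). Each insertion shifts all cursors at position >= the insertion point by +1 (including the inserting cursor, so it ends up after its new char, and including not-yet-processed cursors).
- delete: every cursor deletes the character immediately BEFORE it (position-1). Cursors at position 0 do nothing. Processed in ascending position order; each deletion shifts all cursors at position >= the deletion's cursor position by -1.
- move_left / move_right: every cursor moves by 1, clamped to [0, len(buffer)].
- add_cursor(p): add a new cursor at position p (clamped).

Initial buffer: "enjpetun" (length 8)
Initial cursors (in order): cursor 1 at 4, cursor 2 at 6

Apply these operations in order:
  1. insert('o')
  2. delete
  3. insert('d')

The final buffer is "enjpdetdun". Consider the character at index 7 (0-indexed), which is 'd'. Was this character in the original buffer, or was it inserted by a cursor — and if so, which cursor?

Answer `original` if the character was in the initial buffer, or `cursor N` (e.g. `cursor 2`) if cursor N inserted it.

After op 1 (insert('o')): buffer="enjpoetoun" (len 10), cursors c1@5 c2@8, authorship ....1..2..
After op 2 (delete): buffer="enjpetun" (len 8), cursors c1@4 c2@6, authorship ........
After op 3 (insert('d')): buffer="enjpdetdun" (len 10), cursors c1@5 c2@8, authorship ....1..2..
Authorship (.=original, N=cursor N): . . . . 1 . . 2 . .
Index 7: author = 2

Answer: cursor 2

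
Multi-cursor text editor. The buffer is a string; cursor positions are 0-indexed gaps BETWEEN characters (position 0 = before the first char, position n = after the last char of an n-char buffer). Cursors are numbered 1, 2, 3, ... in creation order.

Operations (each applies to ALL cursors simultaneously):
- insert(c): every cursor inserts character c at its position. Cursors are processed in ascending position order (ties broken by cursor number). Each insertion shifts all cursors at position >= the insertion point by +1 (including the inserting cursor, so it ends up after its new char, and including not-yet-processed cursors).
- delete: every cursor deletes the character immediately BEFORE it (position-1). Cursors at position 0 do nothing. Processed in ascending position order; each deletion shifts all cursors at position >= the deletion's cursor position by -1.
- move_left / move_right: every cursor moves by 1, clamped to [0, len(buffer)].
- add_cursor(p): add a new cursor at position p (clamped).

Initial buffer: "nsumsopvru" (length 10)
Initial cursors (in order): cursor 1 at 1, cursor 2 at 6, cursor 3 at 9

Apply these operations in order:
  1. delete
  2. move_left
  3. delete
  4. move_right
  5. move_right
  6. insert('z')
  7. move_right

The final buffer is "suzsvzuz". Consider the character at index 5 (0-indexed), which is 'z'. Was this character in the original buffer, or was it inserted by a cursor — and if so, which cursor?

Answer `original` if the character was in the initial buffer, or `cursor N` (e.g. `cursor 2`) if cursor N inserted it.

After op 1 (delete): buffer="sumspvu" (len 7), cursors c1@0 c2@4 c3@6, authorship .......
After op 2 (move_left): buffer="sumspvu" (len 7), cursors c1@0 c2@3 c3@5, authorship .......
After op 3 (delete): buffer="susvu" (len 5), cursors c1@0 c2@2 c3@3, authorship .....
After op 4 (move_right): buffer="susvu" (len 5), cursors c1@1 c2@3 c3@4, authorship .....
After op 5 (move_right): buffer="susvu" (len 5), cursors c1@2 c2@4 c3@5, authorship .....
After op 6 (insert('z')): buffer="suzsvzuz" (len 8), cursors c1@3 c2@6 c3@8, authorship ..1..2.3
After op 7 (move_right): buffer="suzsvzuz" (len 8), cursors c1@4 c2@7 c3@8, authorship ..1..2.3
Authorship (.=original, N=cursor N): . . 1 . . 2 . 3
Index 5: author = 2

Answer: cursor 2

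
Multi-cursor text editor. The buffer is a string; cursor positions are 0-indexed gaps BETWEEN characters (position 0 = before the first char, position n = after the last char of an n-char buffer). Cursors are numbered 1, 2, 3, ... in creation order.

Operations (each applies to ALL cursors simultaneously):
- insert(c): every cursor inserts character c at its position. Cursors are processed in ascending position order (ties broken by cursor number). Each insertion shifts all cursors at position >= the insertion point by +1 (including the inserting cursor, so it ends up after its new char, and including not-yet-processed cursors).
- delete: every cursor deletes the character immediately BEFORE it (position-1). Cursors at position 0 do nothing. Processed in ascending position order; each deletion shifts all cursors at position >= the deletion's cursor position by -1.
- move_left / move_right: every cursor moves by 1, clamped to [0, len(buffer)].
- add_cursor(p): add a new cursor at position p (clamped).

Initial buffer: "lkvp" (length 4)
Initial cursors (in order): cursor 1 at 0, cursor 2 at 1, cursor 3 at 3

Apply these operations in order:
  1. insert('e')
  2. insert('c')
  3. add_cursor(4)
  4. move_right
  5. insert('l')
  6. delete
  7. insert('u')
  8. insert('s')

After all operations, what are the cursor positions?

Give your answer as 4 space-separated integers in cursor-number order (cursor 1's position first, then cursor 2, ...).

After op 1 (insert('e')): buffer="elekvep" (len 7), cursors c1@1 c2@3 c3@6, authorship 1.2..3.
After op 2 (insert('c')): buffer="ecleckvecp" (len 10), cursors c1@2 c2@5 c3@9, authorship 11.22..33.
After op 3 (add_cursor(4)): buffer="ecleckvecp" (len 10), cursors c1@2 c4@4 c2@5 c3@9, authorship 11.22..33.
After op 4 (move_right): buffer="ecleckvecp" (len 10), cursors c1@3 c4@5 c2@6 c3@10, authorship 11.22..33.
After op 5 (insert('l')): buffer="eclleclklvecpl" (len 14), cursors c1@4 c4@7 c2@9 c3@14, authorship 11.1224.2.33.3
After op 6 (delete): buffer="ecleckvecp" (len 10), cursors c1@3 c4@5 c2@6 c3@10, authorship 11.22..33.
After op 7 (insert('u')): buffer="ecluecukuvecpu" (len 14), cursors c1@4 c4@7 c2@9 c3@14, authorship 11.1224.2.33.3
After op 8 (insert('s')): buffer="eclusecuskusvecpus" (len 18), cursors c1@5 c4@9 c2@12 c3@18, authorship 11.112244.22.33.33

Answer: 5 12 18 9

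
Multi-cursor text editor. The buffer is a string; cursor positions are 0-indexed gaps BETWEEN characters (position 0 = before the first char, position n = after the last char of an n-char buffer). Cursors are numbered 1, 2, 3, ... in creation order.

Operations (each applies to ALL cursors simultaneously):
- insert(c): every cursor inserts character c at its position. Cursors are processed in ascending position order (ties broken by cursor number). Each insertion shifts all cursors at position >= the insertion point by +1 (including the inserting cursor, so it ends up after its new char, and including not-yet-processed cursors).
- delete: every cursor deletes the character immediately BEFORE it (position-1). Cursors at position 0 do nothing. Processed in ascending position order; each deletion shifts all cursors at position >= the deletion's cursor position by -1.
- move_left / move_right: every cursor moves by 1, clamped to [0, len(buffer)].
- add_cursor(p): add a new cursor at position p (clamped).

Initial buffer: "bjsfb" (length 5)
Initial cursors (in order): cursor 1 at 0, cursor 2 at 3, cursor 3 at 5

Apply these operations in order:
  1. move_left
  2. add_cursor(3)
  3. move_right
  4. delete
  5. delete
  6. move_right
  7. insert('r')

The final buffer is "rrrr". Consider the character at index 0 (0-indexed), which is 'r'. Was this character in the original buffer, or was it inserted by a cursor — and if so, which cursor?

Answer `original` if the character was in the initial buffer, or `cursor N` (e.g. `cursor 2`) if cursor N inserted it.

Answer: cursor 1

Derivation:
After op 1 (move_left): buffer="bjsfb" (len 5), cursors c1@0 c2@2 c3@4, authorship .....
After op 2 (add_cursor(3)): buffer="bjsfb" (len 5), cursors c1@0 c2@2 c4@3 c3@4, authorship .....
After op 3 (move_right): buffer="bjsfb" (len 5), cursors c1@1 c2@3 c4@4 c3@5, authorship .....
After op 4 (delete): buffer="j" (len 1), cursors c1@0 c2@1 c3@1 c4@1, authorship .
After op 5 (delete): buffer="" (len 0), cursors c1@0 c2@0 c3@0 c4@0, authorship 
After op 6 (move_right): buffer="" (len 0), cursors c1@0 c2@0 c3@0 c4@0, authorship 
After op 7 (insert('r')): buffer="rrrr" (len 4), cursors c1@4 c2@4 c3@4 c4@4, authorship 1234
Authorship (.=original, N=cursor N): 1 2 3 4
Index 0: author = 1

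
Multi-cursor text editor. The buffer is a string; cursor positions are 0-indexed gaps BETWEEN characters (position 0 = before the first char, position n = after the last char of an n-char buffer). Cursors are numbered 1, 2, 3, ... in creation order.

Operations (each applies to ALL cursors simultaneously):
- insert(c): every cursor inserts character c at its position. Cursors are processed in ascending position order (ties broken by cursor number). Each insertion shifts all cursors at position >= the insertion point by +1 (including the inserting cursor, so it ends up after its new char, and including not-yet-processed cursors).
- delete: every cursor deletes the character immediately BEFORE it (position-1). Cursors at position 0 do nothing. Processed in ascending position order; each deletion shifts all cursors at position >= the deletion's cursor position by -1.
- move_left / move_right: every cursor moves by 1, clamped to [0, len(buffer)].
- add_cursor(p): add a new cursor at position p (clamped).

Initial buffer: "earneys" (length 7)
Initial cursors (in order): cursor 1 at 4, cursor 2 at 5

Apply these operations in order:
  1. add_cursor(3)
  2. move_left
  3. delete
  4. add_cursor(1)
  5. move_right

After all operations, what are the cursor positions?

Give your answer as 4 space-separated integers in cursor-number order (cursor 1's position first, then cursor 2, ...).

Answer: 2 2 2 2

Derivation:
After op 1 (add_cursor(3)): buffer="earneys" (len 7), cursors c3@3 c1@4 c2@5, authorship .......
After op 2 (move_left): buffer="earneys" (len 7), cursors c3@2 c1@3 c2@4, authorship .......
After op 3 (delete): buffer="eeys" (len 4), cursors c1@1 c2@1 c3@1, authorship ....
After op 4 (add_cursor(1)): buffer="eeys" (len 4), cursors c1@1 c2@1 c3@1 c4@1, authorship ....
After op 5 (move_right): buffer="eeys" (len 4), cursors c1@2 c2@2 c3@2 c4@2, authorship ....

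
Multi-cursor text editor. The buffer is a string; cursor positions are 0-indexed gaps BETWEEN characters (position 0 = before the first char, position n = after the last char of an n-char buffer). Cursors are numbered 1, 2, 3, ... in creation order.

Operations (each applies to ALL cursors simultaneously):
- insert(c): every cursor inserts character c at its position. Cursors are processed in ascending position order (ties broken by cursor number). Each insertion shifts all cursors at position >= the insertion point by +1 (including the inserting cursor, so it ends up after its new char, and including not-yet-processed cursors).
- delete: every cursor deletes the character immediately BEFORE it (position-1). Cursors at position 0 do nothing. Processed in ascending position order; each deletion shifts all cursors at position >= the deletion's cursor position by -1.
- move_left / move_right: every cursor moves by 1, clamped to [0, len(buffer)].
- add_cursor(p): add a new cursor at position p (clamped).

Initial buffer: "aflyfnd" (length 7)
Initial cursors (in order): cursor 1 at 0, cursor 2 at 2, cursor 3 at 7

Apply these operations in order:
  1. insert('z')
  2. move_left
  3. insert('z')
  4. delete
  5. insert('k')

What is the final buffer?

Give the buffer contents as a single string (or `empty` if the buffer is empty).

After op 1 (insert('z')): buffer="zafzlyfndz" (len 10), cursors c1@1 c2@4 c3@10, authorship 1..2.....3
After op 2 (move_left): buffer="zafzlyfndz" (len 10), cursors c1@0 c2@3 c3@9, authorship 1..2.....3
After op 3 (insert('z')): buffer="zzafzzlyfndzz" (len 13), cursors c1@1 c2@5 c3@12, authorship 11..22.....33
After op 4 (delete): buffer="zafzlyfndz" (len 10), cursors c1@0 c2@3 c3@9, authorship 1..2.....3
After op 5 (insert('k')): buffer="kzafkzlyfndkz" (len 13), cursors c1@1 c2@5 c3@12, authorship 11..22.....33

Answer: kzafkzlyfndkz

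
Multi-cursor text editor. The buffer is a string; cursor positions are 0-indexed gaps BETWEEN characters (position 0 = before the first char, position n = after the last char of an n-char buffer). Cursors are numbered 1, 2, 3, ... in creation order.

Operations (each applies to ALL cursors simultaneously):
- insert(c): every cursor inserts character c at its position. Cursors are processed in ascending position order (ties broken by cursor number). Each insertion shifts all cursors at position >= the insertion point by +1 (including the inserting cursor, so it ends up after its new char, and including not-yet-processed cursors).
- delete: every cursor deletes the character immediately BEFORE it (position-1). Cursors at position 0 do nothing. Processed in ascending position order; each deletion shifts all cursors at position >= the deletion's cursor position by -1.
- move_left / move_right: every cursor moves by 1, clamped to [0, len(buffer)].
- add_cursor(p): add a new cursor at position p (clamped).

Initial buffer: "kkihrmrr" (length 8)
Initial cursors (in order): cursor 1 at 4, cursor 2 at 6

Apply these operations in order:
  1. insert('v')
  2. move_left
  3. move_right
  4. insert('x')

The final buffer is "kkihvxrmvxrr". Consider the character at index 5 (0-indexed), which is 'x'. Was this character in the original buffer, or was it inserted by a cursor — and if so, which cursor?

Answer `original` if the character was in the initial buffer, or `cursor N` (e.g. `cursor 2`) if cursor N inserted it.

Answer: cursor 1

Derivation:
After op 1 (insert('v')): buffer="kkihvrmvrr" (len 10), cursors c1@5 c2@8, authorship ....1..2..
After op 2 (move_left): buffer="kkihvrmvrr" (len 10), cursors c1@4 c2@7, authorship ....1..2..
After op 3 (move_right): buffer="kkihvrmvrr" (len 10), cursors c1@5 c2@8, authorship ....1..2..
After op 4 (insert('x')): buffer="kkihvxrmvxrr" (len 12), cursors c1@6 c2@10, authorship ....11..22..
Authorship (.=original, N=cursor N): . . . . 1 1 . . 2 2 . .
Index 5: author = 1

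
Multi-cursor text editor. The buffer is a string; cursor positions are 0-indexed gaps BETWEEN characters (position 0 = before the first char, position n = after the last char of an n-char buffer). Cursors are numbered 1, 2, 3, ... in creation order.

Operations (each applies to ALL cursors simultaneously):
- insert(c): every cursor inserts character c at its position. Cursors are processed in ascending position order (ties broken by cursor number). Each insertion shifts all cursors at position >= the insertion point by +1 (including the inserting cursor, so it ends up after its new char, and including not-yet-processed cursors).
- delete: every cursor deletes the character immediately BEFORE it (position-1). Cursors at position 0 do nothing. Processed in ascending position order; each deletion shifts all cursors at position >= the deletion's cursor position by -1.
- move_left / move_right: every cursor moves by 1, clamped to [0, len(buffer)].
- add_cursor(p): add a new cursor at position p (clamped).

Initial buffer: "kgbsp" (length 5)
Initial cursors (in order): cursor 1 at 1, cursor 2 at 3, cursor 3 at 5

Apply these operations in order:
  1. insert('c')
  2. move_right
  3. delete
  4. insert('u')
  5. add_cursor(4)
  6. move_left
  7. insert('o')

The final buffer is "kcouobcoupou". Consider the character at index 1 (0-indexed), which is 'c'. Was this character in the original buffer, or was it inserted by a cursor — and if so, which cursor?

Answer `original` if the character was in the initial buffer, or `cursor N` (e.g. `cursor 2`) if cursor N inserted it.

Answer: cursor 1

Derivation:
After op 1 (insert('c')): buffer="kcgbcspc" (len 8), cursors c1@2 c2@5 c3@8, authorship .1..2..3
After op 2 (move_right): buffer="kcgbcspc" (len 8), cursors c1@3 c2@6 c3@8, authorship .1..2..3
After op 3 (delete): buffer="kcbcp" (len 5), cursors c1@2 c2@4 c3@5, authorship .1.2.
After op 4 (insert('u')): buffer="kcubcupu" (len 8), cursors c1@3 c2@6 c3@8, authorship .11.22.3
After op 5 (add_cursor(4)): buffer="kcubcupu" (len 8), cursors c1@3 c4@4 c2@6 c3@8, authorship .11.22.3
After op 6 (move_left): buffer="kcubcupu" (len 8), cursors c1@2 c4@3 c2@5 c3@7, authorship .11.22.3
After op 7 (insert('o')): buffer="kcouobcoupou" (len 12), cursors c1@3 c4@5 c2@8 c3@11, authorship .1114.222.33
Authorship (.=original, N=cursor N): . 1 1 1 4 . 2 2 2 . 3 3
Index 1: author = 1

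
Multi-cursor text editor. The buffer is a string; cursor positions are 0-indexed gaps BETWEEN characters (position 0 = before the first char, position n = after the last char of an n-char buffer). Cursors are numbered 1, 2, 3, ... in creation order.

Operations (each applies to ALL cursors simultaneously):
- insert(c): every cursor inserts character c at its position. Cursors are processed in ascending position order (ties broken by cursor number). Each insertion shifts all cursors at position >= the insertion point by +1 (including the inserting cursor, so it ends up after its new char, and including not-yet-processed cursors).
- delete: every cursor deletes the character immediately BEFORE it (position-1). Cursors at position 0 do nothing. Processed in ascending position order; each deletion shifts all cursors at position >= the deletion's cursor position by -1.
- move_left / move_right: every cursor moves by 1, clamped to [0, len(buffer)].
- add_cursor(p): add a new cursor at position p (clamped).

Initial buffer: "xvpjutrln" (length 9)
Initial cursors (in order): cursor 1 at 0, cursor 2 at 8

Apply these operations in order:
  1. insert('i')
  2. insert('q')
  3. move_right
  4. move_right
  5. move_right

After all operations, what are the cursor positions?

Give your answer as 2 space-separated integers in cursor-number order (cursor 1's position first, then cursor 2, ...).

After op 1 (insert('i')): buffer="ixvpjutrlin" (len 11), cursors c1@1 c2@10, authorship 1........2.
After op 2 (insert('q')): buffer="iqxvpjutrliqn" (len 13), cursors c1@2 c2@12, authorship 11........22.
After op 3 (move_right): buffer="iqxvpjutrliqn" (len 13), cursors c1@3 c2@13, authorship 11........22.
After op 4 (move_right): buffer="iqxvpjutrliqn" (len 13), cursors c1@4 c2@13, authorship 11........22.
After op 5 (move_right): buffer="iqxvpjutrliqn" (len 13), cursors c1@5 c2@13, authorship 11........22.

Answer: 5 13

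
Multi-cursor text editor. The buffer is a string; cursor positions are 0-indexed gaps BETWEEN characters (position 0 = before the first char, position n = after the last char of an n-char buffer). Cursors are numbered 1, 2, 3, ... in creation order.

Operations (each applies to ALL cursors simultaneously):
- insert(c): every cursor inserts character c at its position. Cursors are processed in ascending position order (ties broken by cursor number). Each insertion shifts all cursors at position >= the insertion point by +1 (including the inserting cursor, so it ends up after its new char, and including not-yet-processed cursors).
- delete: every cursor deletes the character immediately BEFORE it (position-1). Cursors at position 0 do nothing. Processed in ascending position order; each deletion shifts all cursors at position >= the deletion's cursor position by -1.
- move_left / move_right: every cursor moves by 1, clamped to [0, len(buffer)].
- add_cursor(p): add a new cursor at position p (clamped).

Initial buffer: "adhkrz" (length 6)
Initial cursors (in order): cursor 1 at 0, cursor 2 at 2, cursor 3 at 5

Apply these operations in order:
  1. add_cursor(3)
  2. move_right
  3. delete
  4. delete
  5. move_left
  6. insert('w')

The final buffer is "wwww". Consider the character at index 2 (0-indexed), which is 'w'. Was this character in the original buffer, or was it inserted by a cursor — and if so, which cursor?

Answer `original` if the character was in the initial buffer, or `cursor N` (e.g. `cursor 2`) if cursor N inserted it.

Answer: cursor 3

Derivation:
After op 1 (add_cursor(3)): buffer="adhkrz" (len 6), cursors c1@0 c2@2 c4@3 c3@5, authorship ......
After op 2 (move_right): buffer="adhkrz" (len 6), cursors c1@1 c2@3 c4@4 c3@6, authorship ......
After op 3 (delete): buffer="dr" (len 2), cursors c1@0 c2@1 c4@1 c3@2, authorship ..
After op 4 (delete): buffer="" (len 0), cursors c1@0 c2@0 c3@0 c4@0, authorship 
After op 5 (move_left): buffer="" (len 0), cursors c1@0 c2@0 c3@0 c4@0, authorship 
After op 6 (insert('w')): buffer="wwww" (len 4), cursors c1@4 c2@4 c3@4 c4@4, authorship 1234
Authorship (.=original, N=cursor N): 1 2 3 4
Index 2: author = 3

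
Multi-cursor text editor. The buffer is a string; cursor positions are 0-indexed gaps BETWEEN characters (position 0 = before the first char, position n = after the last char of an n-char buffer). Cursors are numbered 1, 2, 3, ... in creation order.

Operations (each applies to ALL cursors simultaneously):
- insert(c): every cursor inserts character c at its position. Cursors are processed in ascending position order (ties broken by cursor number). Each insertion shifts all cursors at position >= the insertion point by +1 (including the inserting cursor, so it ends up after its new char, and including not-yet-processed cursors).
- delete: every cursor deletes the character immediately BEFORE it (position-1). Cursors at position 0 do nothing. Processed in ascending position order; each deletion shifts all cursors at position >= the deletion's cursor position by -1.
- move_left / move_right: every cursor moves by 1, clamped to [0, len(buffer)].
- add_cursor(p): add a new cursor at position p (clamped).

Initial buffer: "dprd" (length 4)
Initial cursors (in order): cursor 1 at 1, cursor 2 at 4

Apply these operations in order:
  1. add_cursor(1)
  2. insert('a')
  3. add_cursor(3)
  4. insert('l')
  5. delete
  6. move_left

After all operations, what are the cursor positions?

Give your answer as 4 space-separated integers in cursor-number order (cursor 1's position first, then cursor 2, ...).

Answer: 2 6 2 2

Derivation:
After op 1 (add_cursor(1)): buffer="dprd" (len 4), cursors c1@1 c3@1 c2@4, authorship ....
After op 2 (insert('a')): buffer="daaprda" (len 7), cursors c1@3 c3@3 c2@7, authorship .13...2
After op 3 (add_cursor(3)): buffer="daaprda" (len 7), cursors c1@3 c3@3 c4@3 c2@7, authorship .13...2
After op 4 (insert('l')): buffer="daalllprdal" (len 11), cursors c1@6 c3@6 c4@6 c2@11, authorship .13134...22
After op 5 (delete): buffer="daaprda" (len 7), cursors c1@3 c3@3 c4@3 c2@7, authorship .13...2
After op 6 (move_left): buffer="daaprda" (len 7), cursors c1@2 c3@2 c4@2 c2@6, authorship .13...2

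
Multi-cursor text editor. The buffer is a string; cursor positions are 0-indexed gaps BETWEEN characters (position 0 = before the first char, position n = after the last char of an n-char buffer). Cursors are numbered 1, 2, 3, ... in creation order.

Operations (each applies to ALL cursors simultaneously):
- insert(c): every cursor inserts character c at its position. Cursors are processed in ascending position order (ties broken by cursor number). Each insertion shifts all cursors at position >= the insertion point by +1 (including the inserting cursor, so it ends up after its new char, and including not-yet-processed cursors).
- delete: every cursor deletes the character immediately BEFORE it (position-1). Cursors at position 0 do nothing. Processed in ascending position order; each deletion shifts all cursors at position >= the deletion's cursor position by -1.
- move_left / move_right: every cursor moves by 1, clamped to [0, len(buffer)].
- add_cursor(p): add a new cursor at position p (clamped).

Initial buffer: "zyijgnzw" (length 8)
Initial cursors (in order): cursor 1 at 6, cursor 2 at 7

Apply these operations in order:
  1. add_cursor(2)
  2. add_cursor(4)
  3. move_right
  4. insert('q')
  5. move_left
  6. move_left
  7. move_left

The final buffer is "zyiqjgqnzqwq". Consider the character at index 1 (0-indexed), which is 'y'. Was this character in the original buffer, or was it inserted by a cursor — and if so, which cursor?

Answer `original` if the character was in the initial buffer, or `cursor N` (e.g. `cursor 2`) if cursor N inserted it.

Answer: original

Derivation:
After op 1 (add_cursor(2)): buffer="zyijgnzw" (len 8), cursors c3@2 c1@6 c2@7, authorship ........
After op 2 (add_cursor(4)): buffer="zyijgnzw" (len 8), cursors c3@2 c4@4 c1@6 c2@7, authorship ........
After op 3 (move_right): buffer="zyijgnzw" (len 8), cursors c3@3 c4@5 c1@7 c2@8, authorship ........
After op 4 (insert('q')): buffer="zyiqjgqnzqwq" (len 12), cursors c3@4 c4@7 c1@10 c2@12, authorship ...3..4..1.2
After op 5 (move_left): buffer="zyiqjgqnzqwq" (len 12), cursors c3@3 c4@6 c1@9 c2@11, authorship ...3..4..1.2
After op 6 (move_left): buffer="zyiqjgqnzqwq" (len 12), cursors c3@2 c4@5 c1@8 c2@10, authorship ...3..4..1.2
After op 7 (move_left): buffer="zyiqjgqnzqwq" (len 12), cursors c3@1 c4@4 c1@7 c2@9, authorship ...3..4..1.2
Authorship (.=original, N=cursor N): . . . 3 . . 4 . . 1 . 2
Index 1: author = original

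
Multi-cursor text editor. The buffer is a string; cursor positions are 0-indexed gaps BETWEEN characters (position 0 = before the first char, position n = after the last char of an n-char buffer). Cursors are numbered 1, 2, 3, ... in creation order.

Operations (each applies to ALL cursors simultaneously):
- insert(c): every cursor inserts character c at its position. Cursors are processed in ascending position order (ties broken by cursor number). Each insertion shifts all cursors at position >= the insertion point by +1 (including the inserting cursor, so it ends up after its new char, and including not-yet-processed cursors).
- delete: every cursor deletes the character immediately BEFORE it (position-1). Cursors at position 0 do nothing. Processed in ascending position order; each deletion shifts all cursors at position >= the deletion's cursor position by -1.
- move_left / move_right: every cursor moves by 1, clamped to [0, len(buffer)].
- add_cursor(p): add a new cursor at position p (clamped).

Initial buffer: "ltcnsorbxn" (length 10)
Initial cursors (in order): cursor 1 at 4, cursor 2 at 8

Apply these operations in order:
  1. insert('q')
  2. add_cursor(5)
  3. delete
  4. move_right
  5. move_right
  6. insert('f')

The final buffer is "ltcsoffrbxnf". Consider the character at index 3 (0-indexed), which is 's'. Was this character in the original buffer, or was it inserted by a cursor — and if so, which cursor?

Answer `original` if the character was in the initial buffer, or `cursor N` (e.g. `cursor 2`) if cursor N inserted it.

Answer: original

Derivation:
After op 1 (insert('q')): buffer="ltcnqsorbqxn" (len 12), cursors c1@5 c2@10, authorship ....1....2..
After op 2 (add_cursor(5)): buffer="ltcnqsorbqxn" (len 12), cursors c1@5 c3@5 c2@10, authorship ....1....2..
After op 3 (delete): buffer="ltcsorbxn" (len 9), cursors c1@3 c3@3 c2@7, authorship .........
After op 4 (move_right): buffer="ltcsorbxn" (len 9), cursors c1@4 c3@4 c2@8, authorship .........
After op 5 (move_right): buffer="ltcsorbxn" (len 9), cursors c1@5 c3@5 c2@9, authorship .........
After op 6 (insert('f')): buffer="ltcsoffrbxnf" (len 12), cursors c1@7 c3@7 c2@12, authorship .....13....2
Authorship (.=original, N=cursor N): . . . . . 1 3 . . . . 2
Index 3: author = original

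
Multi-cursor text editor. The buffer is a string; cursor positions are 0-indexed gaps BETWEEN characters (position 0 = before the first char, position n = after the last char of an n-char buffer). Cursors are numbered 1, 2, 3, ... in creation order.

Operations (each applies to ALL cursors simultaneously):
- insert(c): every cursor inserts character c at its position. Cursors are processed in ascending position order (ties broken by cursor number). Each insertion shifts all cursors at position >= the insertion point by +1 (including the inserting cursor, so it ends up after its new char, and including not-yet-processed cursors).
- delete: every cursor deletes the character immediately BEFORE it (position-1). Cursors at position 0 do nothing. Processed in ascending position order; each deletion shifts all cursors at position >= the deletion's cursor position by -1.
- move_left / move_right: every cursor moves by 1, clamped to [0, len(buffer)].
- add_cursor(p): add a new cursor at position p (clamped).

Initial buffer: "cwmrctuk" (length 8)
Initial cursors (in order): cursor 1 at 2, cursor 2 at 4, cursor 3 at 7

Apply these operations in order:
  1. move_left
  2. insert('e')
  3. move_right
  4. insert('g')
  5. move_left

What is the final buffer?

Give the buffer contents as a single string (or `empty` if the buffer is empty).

Answer: cewgmergcteugk

Derivation:
After op 1 (move_left): buffer="cwmrctuk" (len 8), cursors c1@1 c2@3 c3@6, authorship ........
After op 2 (insert('e')): buffer="cewmercteuk" (len 11), cursors c1@2 c2@5 c3@9, authorship .1..2...3..
After op 3 (move_right): buffer="cewmercteuk" (len 11), cursors c1@3 c2@6 c3@10, authorship .1..2...3..
After op 4 (insert('g')): buffer="cewgmergcteugk" (len 14), cursors c1@4 c2@8 c3@13, authorship .1.1.2.2..3.3.
After op 5 (move_left): buffer="cewgmergcteugk" (len 14), cursors c1@3 c2@7 c3@12, authorship .1.1.2.2..3.3.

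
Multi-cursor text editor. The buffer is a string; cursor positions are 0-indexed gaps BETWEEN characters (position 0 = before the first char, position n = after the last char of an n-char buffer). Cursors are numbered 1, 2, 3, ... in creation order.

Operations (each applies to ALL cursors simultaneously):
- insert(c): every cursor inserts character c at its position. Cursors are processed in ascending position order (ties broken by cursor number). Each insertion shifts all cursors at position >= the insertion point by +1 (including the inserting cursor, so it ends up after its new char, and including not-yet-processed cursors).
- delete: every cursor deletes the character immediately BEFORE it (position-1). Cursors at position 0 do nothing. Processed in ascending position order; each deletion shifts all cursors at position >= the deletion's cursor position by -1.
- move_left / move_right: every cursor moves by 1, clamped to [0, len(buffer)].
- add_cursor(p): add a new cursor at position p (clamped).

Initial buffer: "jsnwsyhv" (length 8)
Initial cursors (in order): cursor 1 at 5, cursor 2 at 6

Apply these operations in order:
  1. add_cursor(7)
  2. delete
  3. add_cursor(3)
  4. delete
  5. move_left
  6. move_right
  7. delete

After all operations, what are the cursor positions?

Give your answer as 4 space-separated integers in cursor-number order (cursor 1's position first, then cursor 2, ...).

After op 1 (add_cursor(7)): buffer="jsnwsyhv" (len 8), cursors c1@5 c2@6 c3@7, authorship ........
After op 2 (delete): buffer="jsnwv" (len 5), cursors c1@4 c2@4 c3@4, authorship .....
After op 3 (add_cursor(3)): buffer="jsnwv" (len 5), cursors c4@3 c1@4 c2@4 c3@4, authorship .....
After op 4 (delete): buffer="v" (len 1), cursors c1@0 c2@0 c3@0 c4@0, authorship .
After op 5 (move_left): buffer="v" (len 1), cursors c1@0 c2@0 c3@0 c4@0, authorship .
After op 6 (move_right): buffer="v" (len 1), cursors c1@1 c2@1 c3@1 c4@1, authorship .
After op 7 (delete): buffer="" (len 0), cursors c1@0 c2@0 c3@0 c4@0, authorship 

Answer: 0 0 0 0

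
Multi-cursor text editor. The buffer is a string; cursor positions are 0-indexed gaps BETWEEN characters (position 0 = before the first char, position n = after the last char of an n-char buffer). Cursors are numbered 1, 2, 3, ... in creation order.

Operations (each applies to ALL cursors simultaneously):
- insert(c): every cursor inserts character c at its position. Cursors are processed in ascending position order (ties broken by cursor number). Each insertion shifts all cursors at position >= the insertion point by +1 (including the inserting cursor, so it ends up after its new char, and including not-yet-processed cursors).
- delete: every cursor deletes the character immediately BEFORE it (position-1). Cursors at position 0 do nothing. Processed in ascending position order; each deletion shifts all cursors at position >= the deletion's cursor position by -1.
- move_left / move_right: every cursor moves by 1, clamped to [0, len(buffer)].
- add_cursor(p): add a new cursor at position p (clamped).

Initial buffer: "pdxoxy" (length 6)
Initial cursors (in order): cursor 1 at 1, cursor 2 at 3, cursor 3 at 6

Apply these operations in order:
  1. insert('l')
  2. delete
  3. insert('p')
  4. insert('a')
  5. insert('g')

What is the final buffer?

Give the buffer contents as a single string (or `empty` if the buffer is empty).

Answer: ppagdxpagoxypag

Derivation:
After op 1 (insert('l')): buffer="pldxloxyl" (len 9), cursors c1@2 c2@5 c3@9, authorship .1..2...3
After op 2 (delete): buffer="pdxoxy" (len 6), cursors c1@1 c2@3 c3@6, authorship ......
After op 3 (insert('p')): buffer="ppdxpoxyp" (len 9), cursors c1@2 c2@5 c3@9, authorship .1..2...3
After op 4 (insert('a')): buffer="ppadxpaoxypa" (len 12), cursors c1@3 c2@7 c3@12, authorship .11..22...33
After op 5 (insert('g')): buffer="ppagdxpagoxypag" (len 15), cursors c1@4 c2@9 c3@15, authorship .111..222...333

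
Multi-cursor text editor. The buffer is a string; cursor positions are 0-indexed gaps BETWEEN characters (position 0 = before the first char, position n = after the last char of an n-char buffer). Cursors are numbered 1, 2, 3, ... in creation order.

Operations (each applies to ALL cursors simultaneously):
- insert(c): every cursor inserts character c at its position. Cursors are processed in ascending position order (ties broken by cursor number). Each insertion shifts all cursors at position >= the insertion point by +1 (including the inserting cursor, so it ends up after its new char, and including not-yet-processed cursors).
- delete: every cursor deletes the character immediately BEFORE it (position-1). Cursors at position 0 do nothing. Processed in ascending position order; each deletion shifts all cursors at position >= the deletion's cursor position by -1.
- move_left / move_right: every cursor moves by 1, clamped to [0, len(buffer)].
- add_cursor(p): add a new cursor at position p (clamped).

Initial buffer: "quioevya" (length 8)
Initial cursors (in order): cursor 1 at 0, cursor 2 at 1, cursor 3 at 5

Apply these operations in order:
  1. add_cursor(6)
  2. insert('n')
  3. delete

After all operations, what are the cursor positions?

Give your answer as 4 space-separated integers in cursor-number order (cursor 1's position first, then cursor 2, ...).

Answer: 0 1 5 6

Derivation:
After op 1 (add_cursor(6)): buffer="quioevya" (len 8), cursors c1@0 c2@1 c3@5 c4@6, authorship ........
After op 2 (insert('n')): buffer="nqnuioenvnya" (len 12), cursors c1@1 c2@3 c3@8 c4@10, authorship 1.2....3.4..
After op 3 (delete): buffer="quioevya" (len 8), cursors c1@0 c2@1 c3@5 c4@6, authorship ........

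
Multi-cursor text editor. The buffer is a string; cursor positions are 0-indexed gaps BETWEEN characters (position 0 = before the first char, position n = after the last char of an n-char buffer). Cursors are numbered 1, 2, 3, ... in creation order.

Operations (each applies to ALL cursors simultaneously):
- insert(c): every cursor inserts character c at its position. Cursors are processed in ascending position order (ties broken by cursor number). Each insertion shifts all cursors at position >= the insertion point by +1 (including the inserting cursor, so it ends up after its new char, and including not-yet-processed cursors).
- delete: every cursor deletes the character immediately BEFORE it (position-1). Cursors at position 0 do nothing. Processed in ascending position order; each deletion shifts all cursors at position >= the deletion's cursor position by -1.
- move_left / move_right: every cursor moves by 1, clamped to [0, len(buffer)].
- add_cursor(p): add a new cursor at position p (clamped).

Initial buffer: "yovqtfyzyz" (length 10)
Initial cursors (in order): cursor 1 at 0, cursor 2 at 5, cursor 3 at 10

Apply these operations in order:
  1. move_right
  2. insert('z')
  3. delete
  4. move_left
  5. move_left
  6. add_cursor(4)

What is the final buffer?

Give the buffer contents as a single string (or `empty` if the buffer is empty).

After op 1 (move_right): buffer="yovqtfyzyz" (len 10), cursors c1@1 c2@6 c3@10, authorship ..........
After op 2 (insert('z')): buffer="yzovqtfzyzyzz" (len 13), cursors c1@2 c2@8 c3@13, authorship .1.....2....3
After op 3 (delete): buffer="yovqtfyzyz" (len 10), cursors c1@1 c2@6 c3@10, authorship ..........
After op 4 (move_left): buffer="yovqtfyzyz" (len 10), cursors c1@0 c2@5 c3@9, authorship ..........
After op 5 (move_left): buffer="yovqtfyzyz" (len 10), cursors c1@0 c2@4 c3@8, authorship ..........
After op 6 (add_cursor(4)): buffer="yovqtfyzyz" (len 10), cursors c1@0 c2@4 c4@4 c3@8, authorship ..........

Answer: yovqtfyzyz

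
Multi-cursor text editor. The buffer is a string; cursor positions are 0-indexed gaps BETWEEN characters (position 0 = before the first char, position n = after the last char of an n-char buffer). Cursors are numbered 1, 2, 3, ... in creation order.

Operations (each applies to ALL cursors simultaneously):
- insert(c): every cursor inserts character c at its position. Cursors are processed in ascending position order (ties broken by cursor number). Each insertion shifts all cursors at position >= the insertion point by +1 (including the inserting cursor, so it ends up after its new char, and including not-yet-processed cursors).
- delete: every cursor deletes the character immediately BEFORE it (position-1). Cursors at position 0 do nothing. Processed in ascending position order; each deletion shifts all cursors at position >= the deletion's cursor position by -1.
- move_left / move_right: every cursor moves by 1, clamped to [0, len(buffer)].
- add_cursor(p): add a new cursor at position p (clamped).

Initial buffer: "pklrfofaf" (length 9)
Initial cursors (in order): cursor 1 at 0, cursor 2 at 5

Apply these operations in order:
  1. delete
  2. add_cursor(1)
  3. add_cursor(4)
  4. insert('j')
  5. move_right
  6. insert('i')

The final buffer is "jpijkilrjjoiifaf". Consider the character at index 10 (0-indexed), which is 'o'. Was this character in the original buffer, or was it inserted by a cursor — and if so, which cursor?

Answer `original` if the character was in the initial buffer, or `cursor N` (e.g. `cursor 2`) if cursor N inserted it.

Answer: original

Derivation:
After op 1 (delete): buffer="pklrofaf" (len 8), cursors c1@0 c2@4, authorship ........
After op 2 (add_cursor(1)): buffer="pklrofaf" (len 8), cursors c1@0 c3@1 c2@4, authorship ........
After op 3 (add_cursor(4)): buffer="pklrofaf" (len 8), cursors c1@0 c3@1 c2@4 c4@4, authorship ........
After op 4 (insert('j')): buffer="jpjklrjjofaf" (len 12), cursors c1@1 c3@3 c2@8 c4@8, authorship 1.3...24....
After op 5 (move_right): buffer="jpjklrjjofaf" (len 12), cursors c1@2 c3@4 c2@9 c4@9, authorship 1.3...24....
After op 6 (insert('i')): buffer="jpijkilrjjoiifaf" (len 16), cursors c1@3 c3@6 c2@13 c4@13, authorship 1.13.3..24.24...
Authorship (.=original, N=cursor N): 1 . 1 3 . 3 . . 2 4 . 2 4 . . .
Index 10: author = original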